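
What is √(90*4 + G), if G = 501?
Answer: √861 ≈ 29.343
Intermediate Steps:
√(90*4 + G) = √(90*4 + 501) = √(360 + 501) = √861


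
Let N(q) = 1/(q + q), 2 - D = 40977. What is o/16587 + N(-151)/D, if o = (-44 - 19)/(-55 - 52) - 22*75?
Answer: -727975927447/7320761743350 ≈ -0.099440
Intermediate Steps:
D = -40975 (D = 2 - 1*40977 = 2 - 40977 = -40975)
N(q) = 1/(2*q)
o = -176487/107 (o = -63/(-107) - 1650 = -63*(-1/107) - 1650 = 63/107 - 1650 = -176487/107 ≈ -1649.4)
o/16587 + N(-151)/D = -176487/107/16587 + ((½)/(-151))/(-40975) = -176487/107*1/16587 + ((½)*(-1/151))*(-1/40975) = -58829/591603 - 1/302*(-1/40975) = -58829/591603 + 1/12374450 = -727975927447/7320761743350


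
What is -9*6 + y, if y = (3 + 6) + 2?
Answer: -43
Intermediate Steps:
y = 11 (y = 9 + 2 = 11)
-9*6 + y = -9*6 + 11 = -54 + 11 = -43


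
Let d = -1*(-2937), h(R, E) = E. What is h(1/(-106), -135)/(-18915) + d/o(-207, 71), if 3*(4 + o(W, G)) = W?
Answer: -3702900/92053 ≈ -40.226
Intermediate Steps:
o(W, G) = -4 + W/3
d = 2937
h(1/(-106), -135)/(-18915) + d/o(-207, 71) = -135/(-18915) + 2937/(-4 + (1/3)*(-207)) = -135*(-1/18915) + 2937/(-4 - 69) = 9/1261 + 2937/(-73) = 9/1261 + 2937*(-1/73) = 9/1261 - 2937/73 = -3702900/92053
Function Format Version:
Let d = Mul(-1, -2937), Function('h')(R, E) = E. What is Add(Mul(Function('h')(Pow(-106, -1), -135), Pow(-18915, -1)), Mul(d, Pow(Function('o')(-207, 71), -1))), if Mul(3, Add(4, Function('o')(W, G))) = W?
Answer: Rational(-3702900, 92053) ≈ -40.226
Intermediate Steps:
Function('o')(W, G) = Add(-4, Mul(Rational(1, 3), W))
d = 2937
Add(Mul(Function('h')(Pow(-106, -1), -135), Pow(-18915, -1)), Mul(d, Pow(Function('o')(-207, 71), -1))) = Add(Mul(-135, Pow(-18915, -1)), Mul(2937, Pow(Add(-4, Mul(Rational(1, 3), -207)), -1))) = Add(Mul(-135, Rational(-1, 18915)), Mul(2937, Pow(Add(-4, -69), -1))) = Add(Rational(9, 1261), Mul(2937, Pow(-73, -1))) = Add(Rational(9, 1261), Mul(2937, Rational(-1, 73))) = Add(Rational(9, 1261), Rational(-2937, 73)) = Rational(-3702900, 92053)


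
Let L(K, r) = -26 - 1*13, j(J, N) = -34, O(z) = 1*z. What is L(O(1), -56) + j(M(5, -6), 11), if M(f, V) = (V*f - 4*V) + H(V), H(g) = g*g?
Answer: -73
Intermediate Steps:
H(g) = g**2
M(f, V) = V**2 - 4*V + V*f (M(f, V) = (V*f - 4*V) + V**2 = (-4*V + V*f) + V**2 = V**2 - 4*V + V*f)
O(z) = z
L(K, r) = -39 (L(K, r) = -26 - 13 = -39)
L(O(1), -56) + j(M(5, -6), 11) = -39 - 34 = -73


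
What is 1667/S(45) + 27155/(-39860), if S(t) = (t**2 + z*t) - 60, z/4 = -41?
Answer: -42698189/43168380 ≈ -0.98911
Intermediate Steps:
z = -164 (z = 4*(-41) = -164)
S(t) = -60 + t**2 - 164*t (S(t) = (t**2 - 164*t) - 60 = -60 + t**2 - 164*t)
1667/S(45) + 27155/(-39860) = 1667/(-60 + 45**2 - 164*45) + 27155/(-39860) = 1667/(-60 + 2025 - 7380) + 27155*(-1/39860) = 1667/(-5415) - 5431/7972 = 1667*(-1/5415) - 5431/7972 = -1667/5415 - 5431/7972 = -42698189/43168380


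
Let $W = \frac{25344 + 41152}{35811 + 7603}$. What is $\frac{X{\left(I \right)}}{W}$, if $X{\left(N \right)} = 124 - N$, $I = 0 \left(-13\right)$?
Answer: $\frac{672917}{8312} \approx 80.957$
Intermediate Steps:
$I = 0$
$W = \frac{33248}{21707}$ ($W = \frac{66496}{43414} = 66496 \cdot \frac{1}{43414} = \frac{33248}{21707} \approx 1.5317$)
$\frac{X{\left(I \right)}}{W} = \frac{124 - 0}{\frac{33248}{21707}} = \left(124 + 0\right) \frac{21707}{33248} = 124 \cdot \frac{21707}{33248} = \frac{672917}{8312}$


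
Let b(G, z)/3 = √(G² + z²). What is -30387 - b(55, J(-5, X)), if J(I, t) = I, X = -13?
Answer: -30387 - 15*√122 ≈ -30553.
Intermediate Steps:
b(G, z) = 3*√(G² + z²)
-30387 - b(55, J(-5, X)) = -30387 - 3*√(55² + (-5)²) = -30387 - 3*√(3025 + 25) = -30387 - 3*√3050 = -30387 - 3*5*√122 = -30387 - 15*√122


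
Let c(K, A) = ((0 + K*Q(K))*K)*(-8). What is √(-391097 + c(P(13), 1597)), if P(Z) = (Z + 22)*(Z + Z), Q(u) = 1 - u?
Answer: √6021552103 ≈ 77599.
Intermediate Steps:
P(Z) = 2*Z*(22 + Z) (P(Z) = (22 + Z)*(2*Z) = 2*Z*(22 + Z))
c(K, A) = -8*K²*(1 - K) (c(K, A) = ((0 + K*(1 - K))*K)*(-8) = ((K*(1 - K))*K)*(-8) = (K²*(1 - K))*(-8) = -8*K²*(1 - K))
√(-391097 + c(P(13), 1597)) = √(-391097 + 8*(2*13*(22 + 13))²*(-1 + 2*13*(22 + 13))) = √(-391097 + 8*(2*13*35)²*(-1 + 2*13*35)) = √(-391097 + 8*910²*(-1 + 910)) = √(-391097 + 8*828100*909) = √(-391097 + 6021943200) = √6021552103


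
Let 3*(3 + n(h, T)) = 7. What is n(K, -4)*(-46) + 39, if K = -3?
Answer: 209/3 ≈ 69.667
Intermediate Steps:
n(h, T) = -2/3 (n(h, T) = -3 + (1/3)*7 = -3 + 7/3 = -2/3)
n(K, -4)*(-46) + 39 = -2/3*(-46) + 39 = 92/3 + 39 = 209/3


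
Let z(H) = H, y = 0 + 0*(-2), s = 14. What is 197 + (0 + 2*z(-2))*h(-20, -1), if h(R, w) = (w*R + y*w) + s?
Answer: 61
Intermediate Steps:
y = 0 (y = 0 + 0 = 0)
h(R, w) = 14 + R*w (h(R, w) = (w*R + 0*w) + 14 = (R*w + 0) + 14 = R*w + 14 = 14 + R*w)
197 + (0 + 2*z(-2))*h(-20, -1) = 197 + (0 + 2*(-2))*(14 - 20*(-1)) = 197 + (0 - 4)*(14 + 20) = 197 - 4*34 = 197 - 136 = 61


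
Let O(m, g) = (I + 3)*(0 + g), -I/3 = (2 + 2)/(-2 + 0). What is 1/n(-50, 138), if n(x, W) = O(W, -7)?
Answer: -1/63 ≈ -0.015873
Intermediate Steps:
I = 6 (I = -3*(2 + 2)/(-2 + 0) = -12/(-2) = -12*(-1)/2 = -3*(-2) = 6)
O(m, g) = 9*g (O(m, g) = (6 + 3)*(0 + g) = 9*g)
n(x, W) = -63 (n(x, W) = 9*(-7) = -63)
1/n(-50, 138) = 1/(-63) = -1/63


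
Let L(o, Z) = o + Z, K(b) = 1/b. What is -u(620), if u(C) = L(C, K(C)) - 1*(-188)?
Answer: -500961/620 ≈ -808.00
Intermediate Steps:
L(o, Z) = Z + o
u(C) = 188 + C + 1/C (u(C) = (1/C + C) - 1*(-188) = (C + 1/C) + 188 = 188 + C + 1/C)
-u(620) = -(188 + 620 + 1/620) = -1*500961/620 = -500961/620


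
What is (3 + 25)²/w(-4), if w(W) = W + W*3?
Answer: -49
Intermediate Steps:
w(W) = 4*W (w(W) = W + 3*W = 4*W)
(3 + 25)²/w(-4) = (3 + 25)²/((4*(-4))) = 28²/(-16) = -1/16*784 = -49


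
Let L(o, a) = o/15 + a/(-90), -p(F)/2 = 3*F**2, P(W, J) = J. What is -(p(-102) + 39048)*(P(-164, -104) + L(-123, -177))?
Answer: -12884072/5 ≈ -2.5768e+6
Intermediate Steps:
p(F) = -6*F**2
L(o, a) = -a/90 + o/15 (L(o, a) = o*(1/15) + a*(-1/90) = o/15 - a/90 = -a/90 + o/15)
-(p(-102) + 39048)*(P(-164, -104) + L(-123, -177)) = -(-6*(-102)**2 + 39048)*(-104 + (-1/90*(-177) + (1/15)*(-123))) = -(-6*10404 + 39048)*(-104 + (59/30 - 41/5)) = -(-62424 + 39048)*(-104 - 187/30) = -(-23376)*(-3307)/30 = -1*12884072/5 = -12884072/5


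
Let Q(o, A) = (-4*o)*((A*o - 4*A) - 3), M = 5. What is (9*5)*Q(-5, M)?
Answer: -43200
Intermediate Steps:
Q(o, A) = -4*o*(-3 - 4*A + A*o) (Q(o, A) = (-4*o)*((-4*A + A*o) - 3) = (-4*o)*(-3 - 4*A + A*o) = -4*o*(-3 - 4*A + A*o))
(9*5)*Q(-5, M) = (9*5)*(4*(-5)*(3 + 4*5 - 1*5*(-5))) = 45*(4*(-5)*(3 + 20 + 25)) = 45*(4*(-5)*48) = 45*(-960) = -43200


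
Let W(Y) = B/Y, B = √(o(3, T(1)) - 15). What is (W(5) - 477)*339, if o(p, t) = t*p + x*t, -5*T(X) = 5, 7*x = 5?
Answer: -161703 + 339*I*√917/35 ≈ -1.617e+5 + 293.3*I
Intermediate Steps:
x = 5/7 (x = (⅐)*5 = 5/7 ≈ 0.71429)
T(X) = -1 (T(X) = -⅕*5 = -1)
o(p, t) = 5*t/7 + p*t (o(p, t) = t*p + 5*t/7 = p*t + 5*t/7 = 5*t/7 + p*t)
B = I*√917/7 (B = √((⅐)*(-1)*(5 + 7*3) - 15) = √((⅐)*(-1)*(5 + 21) - 15) = √((⅐)*(-1)*26 - 15) = √(-26/7 - 15) = √(-131/7) = I*√917/7 ≈ 4.326*I)
W(Y) = I*√917/(7*Y) (W(Y) = (I*√917/7)/Y = I*√917/(7*Y))
(W(5) - 477)*339 = ((⅐)*I*√917/5 - 477)*339 = ((⅐)*I*√917*(⅕) - 477)*339 = (I*√917/35 - 477)*339 = (-477 + I*√917/35)*339 = -161703 + 339*I*√917/35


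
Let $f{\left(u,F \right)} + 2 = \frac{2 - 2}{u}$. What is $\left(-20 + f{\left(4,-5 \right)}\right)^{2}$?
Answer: $484$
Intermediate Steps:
$f{\left(u,F \right)} = -2$ ($f{\left(u,F \right)} = -2 + \frac{2 - 2}{u} = -2 + \frac{0}{u} = -2 + 0 = -2$)
$\left(-20 + f{\left(4,-5 \right)}\right)^{2} = \left(-20 - 2\right)^{2} = \left(-22\right)^{2} = 484$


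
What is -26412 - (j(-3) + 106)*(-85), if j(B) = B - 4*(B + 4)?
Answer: -17997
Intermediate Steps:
j(B) = -16 - 3*B (j(B) = B - 4*(4 + B) = B + (-16 - 4*B) = -16 - 3*B)
-26412 - (j(-3) + 106)*(-85) = -26412 - ((-16 - 3*(-3)) + 106)*(-85) = -26412 - ((-16 + 9) + 106)*(-85) = -26412 - (-7 + 106)*(-85) = -26412 - 99*(-85) = -26412 - 1*(-8415) = -26412 + 8415 = -17997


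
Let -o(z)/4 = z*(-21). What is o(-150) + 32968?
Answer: 20368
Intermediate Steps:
o(z) = 84*z (o(z) = -4*z*(-21) = -(-84)*z = 84*z)
o(-150) + 32968 = 84*(-150) + 32968 = -12600 + 32968 = 20368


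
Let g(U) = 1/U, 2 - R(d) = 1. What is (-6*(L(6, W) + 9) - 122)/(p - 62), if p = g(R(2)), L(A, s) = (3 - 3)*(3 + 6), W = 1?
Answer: 176/61 ≈ 2.8852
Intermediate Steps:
R(d) = 1 (R(d) = 2 - 1*1 = 2 - 1 = 1)
L(A, s) = 0 (L(A, s) = 0*9 = 0)
p = 1 (p = 1/1 = 1)
(-6*(L(6, W) + 9) - 122)/(p - 62) = (-6*(0 + 9) - 122)/(1 - 62) = (-6*9 - 122)/(-61) = (-54 - 122)*(-1/61) = -176*(-1/61) = 176/61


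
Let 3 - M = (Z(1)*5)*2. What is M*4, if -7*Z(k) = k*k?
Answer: 124/7 ≈ 17.714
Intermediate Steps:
Z(k) = -k²/7 (Z(k) = -k*k/7 = -k²/7)
M = 31/7 (M = 3 - -⅐*1²*5*2 = 3 - -⅐*1*5*2 = 3 - (-⅐*5)*2 = 3 - (-5)*2/7 = 3 - 1*(-10/7) = 3 + 10/7 = 31/7 ≈ 4.4286)
M*4 = (31/7)*4 = 124/7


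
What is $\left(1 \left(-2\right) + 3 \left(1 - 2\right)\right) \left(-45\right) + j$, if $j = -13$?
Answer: $212$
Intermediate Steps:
$\left(1 \left(-2\right) + 3 \left(1 - 2\right)\right) \left(-45\right) + j = \left(1 \left(-2\right) + 3 \left(1 - 2\right)\right) \left(-45\right) - 13 = \left(-2 + 3 \left(-1\right)\right) \left(-45\right) - 13 = \left(-2 - 3\right) \left(-45\right) - 13 = \left(-5\right) \left(-45\right) - 13 = 225 - 13 = 212$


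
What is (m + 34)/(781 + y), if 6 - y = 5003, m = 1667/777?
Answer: -28085/3275832 ≈ -0.0085734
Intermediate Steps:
m = 1667/777 (m = 1667*(1/777) = 1667/777 ≈ 2.1454)
y = -4997 (y = 6 - 1*5003 = 6 - 5003 = -4997)
(m + 34)/(781 + y) = (1667/777 + 34)/(781 - 4997) = (28085/777)/(-4216) = (28085/777)*(-1/4216) = -28085/3275832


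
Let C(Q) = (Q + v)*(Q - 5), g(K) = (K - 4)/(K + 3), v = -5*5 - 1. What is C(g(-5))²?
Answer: 1849/16 ≈ 115.56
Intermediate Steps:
v = -26 (v = -25 - 1 = -26)
g(K) = (-4 + K)/(3 + K)
C(Q) = (-26 + Q)*(-5 + Q) (C(Q) = (Q - 26)*(Q - 5) = (-26 + Q)*(-5 + Q))
C(g(-5))² = (130 + ((-4 - 5)/(3 - 5))² - 31*(-4 - 5)/(3 - 5))² = (130 + (-9/(-2))² - 31*(-9)/(-2))² = (130 + (-½*(-9))² - (-31)*(-9)/2)² = (130 + (9/2)² - 31*9/2)² = (130 + 81/4 - 279/2)² = (43/4)² = 1849/16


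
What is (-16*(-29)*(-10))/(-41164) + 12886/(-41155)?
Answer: -84870026/423526105 ≈ -0.20039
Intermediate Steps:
(-16*(-29)*(-10))/(-41164) + 12886/(-41155) = (464*(-10))*(-1/41164) + 12886*(-1/41155) = -4640*(-1/41164) - 12886/41155 = 1160/10291 - 12886/41155 = -84870026/423526105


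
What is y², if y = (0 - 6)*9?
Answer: 2916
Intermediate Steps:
y = -54 (y = -6*9 = -54)
y² = (-54)² = 2916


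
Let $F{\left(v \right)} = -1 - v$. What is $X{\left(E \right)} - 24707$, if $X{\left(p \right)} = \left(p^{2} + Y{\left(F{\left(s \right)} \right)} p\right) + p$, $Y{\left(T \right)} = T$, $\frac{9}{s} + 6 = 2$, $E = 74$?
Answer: $- \frac{38129}{2} \approx -19065.0$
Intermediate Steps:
$s = - \frac{9}{4}$ ($s = \frac{9}{-6 + 2} = \frac{9}{-4} = 9 \left(- \frac{1}{4}\right) = - \frac{9}{4} \approx -2.25$)
$X{\left(p \right)} = p^{2} + \frac{9 p}{4}$ ($X{\left(p \right)} = \left(p^{2} + \left(-1 - - \frac{9}{4}\right) p\right) + p = \left(p^{2} + \left(-1 + \frac{9}{4}\right) p\right) + p = \left(p^{2} + \frac{5 p}{4}\right) + p = p^{2} + \frac{9 p}{4}$)
$X{\left(E \right)} - 24707 = \frac{1}{4} \cdot 74 \left(9 + 4 \cdot 74\right) - 24707 = \frac{1}{4} \cdot 74 \left(9 + 296\right) - 24707 = \frac{1}{4} \cdot 74 \cdot 305 - 24707 = \frac{11285}{2} - 24707 = - \frac{38129}{2}$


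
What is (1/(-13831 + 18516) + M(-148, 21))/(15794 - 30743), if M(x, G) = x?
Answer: 693379/70036065 ≈ 0.0099003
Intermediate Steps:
(1/(-13831 + 18516) + M(-148, 21))/(15794 - 30743) = (1/(-13831 + 18516) - 148)/(15794 - 30743) = (1/4685 - 148)/(-14949) = (1/4685 - 148)*(-1/14949) = -693379/4685*(-1/14949) = 693379/70036065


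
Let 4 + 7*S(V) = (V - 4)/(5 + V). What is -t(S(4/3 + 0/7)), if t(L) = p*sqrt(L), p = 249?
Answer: -498*I*sqrt(57)/19 ≈ -197.89*I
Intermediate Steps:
S(V) = -4/7 + (-4 + V)/(7*(5 + V)) (S(V) = -4/7 + ((V - 4)/(5 + V))/7 = -4/7 + ((-4 + V)/(5 + V))/7 = -4/7 + (-4 + V)/(7*(5 + V)))
t(L) = 249*sqrt(L)
-t(S(4/3 + 0/7)) = -249*sqrt(3*(-8 - (4/3 + 0/7))/(7*(5 + (4/3 + 0/7)))) = -249*sqrt(3*(-8 - (4*(1/3) + 0*(1/7)))/(7*(5 + (4*(1/3) + 0*(1/7))))) = -249*sqrt(3*(-8 - (4/3 + 0))/(7*(5 + (4/3 + 0)))) = -249*sqrt(3*(-8 - 1*4/3)/(7*(5 + 4/3))) = -249*sqrt(3*(-8 - 4/3)/(7*(19/3))) = -249*sqrt((3/7)*(3/19)*(-28/3)) = -249*sqrt(-12/19) = -249*2*I*sqrt(57)/19 = -498*I*sqrt(57)/19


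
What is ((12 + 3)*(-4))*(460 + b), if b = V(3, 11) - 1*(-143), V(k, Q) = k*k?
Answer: -36720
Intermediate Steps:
V(k, Q) = k²
b = 152 (b = 3² - 1*(-143) = 9 + 143 = 152)
((12 + 3)*(-4))*(460 + b) = ((12 + 3)*(-4))*(460 + 152) = (15*(-4))*612 = -60*612 = -36720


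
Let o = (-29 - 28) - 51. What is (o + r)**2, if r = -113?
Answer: 48841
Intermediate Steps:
o = -108 (o = -57 - 51 = -108)
(o + r)**2 = (-108 - 113)**2 = (-221)**2 = 48841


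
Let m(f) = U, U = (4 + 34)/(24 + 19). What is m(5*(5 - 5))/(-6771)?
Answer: -38/291153 ≈ -0.00013052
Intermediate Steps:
U = 38/43 ≈ 0.88372
m(f) = 38/43
m(5*(5 - 5))/(-6771) = (38/43)/(-6771) = (38/43)*(-1/6771) = -38/291153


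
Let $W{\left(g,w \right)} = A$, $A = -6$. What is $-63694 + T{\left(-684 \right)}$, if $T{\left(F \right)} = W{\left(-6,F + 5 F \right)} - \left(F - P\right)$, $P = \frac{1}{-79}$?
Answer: $- \frac{4978265}{79} \approx -63016.0$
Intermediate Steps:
$W{\left(g,w \right)} = -6$
$P = - \frac{1}{79} \approx -0.012658$
$T{\left(F \right)} = - \frac{475}{79} - F$ ($T{\left(F \right)} = -6 - \left(\frac{1}{79} + F\right) = - \frac{475}{79} - F$)
$-63694 + T{\left(-684 \right)} = -63694 - - \frac{53561}{79} = -63694 + \left(- \frac{475}{79} + 684\right) = -63694 + \frac{53561}{79} = - \frac{4978265}{79}$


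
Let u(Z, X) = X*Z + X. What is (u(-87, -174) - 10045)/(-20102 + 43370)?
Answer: 4919/23268 ≈ 0.21141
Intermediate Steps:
u(Z, X) = X + X*Z
(u(-87, -174) - 10045)/(-20102 + 43370) = (-174*(1 - 87) - 10045)/(-20102 + 43370) = (-174*(-86) - 10045)/23268 = (14964 - 10045)*(1/23268) = 4919*(1/23268) = 4919/23268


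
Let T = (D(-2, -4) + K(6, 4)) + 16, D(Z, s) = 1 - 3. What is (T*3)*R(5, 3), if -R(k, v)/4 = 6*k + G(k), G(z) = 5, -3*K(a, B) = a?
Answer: -5040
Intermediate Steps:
D(Z, s) = -2
K(a, B) = -a/3
T = 12 (T = (-2 - ⅓*6) + 16 = (-2 - 2) + 16 = -4 + 16 = 12)
R(k, v) = -20 - 24*k (R(k, v) = -4*(6*k + 5) = -4*(5 + 6*k) = -20 - 24*k)
(T*3)*R(5, 3) = (12*3)*(-20 - 24*5) = 36*(-20 - 120) = 36*(-140) = -5040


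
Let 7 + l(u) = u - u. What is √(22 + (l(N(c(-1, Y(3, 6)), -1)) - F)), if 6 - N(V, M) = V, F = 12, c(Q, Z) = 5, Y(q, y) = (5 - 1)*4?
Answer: √3 ≈ 1.7320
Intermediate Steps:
Y(q, y) = 16 (Y(q, y) = 4*4 = 16)
N(V, M) = 6 - V
l(u) = -7 (l(u) = -7 + (u - u) = -7 + 0 = -7)
√(22 + (l(N(c(-1, Y(3, 6)), -1)) - F)) = √(22 + (-7 - 1*12)) = √(22 + (-7 - 12)) = √(22 - 19) = √3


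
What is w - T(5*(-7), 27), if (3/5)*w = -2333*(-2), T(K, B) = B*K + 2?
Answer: 26159/3 ≈ 8719.7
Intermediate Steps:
T(K, B) = 2 + B*K
w = 23330/3 (w = 5*(-2333*(-2))/3 = (5/3)*4666 = 23330/3 ≈ 7776.7)
w - T(5*(-7), 27) = 23330/3 - (2 + 27*(5*(-7))) = 23330/3 - (2 + 27*(-35)) = 23330/3 - (2 - 945) = 23330/3 - 1*(-943) = 23330/3 + 943 = 26159/3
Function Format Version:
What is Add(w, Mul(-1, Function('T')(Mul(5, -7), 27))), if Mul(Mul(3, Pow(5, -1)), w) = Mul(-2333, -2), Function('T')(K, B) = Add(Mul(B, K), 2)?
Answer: Rational(26159, 3) ≈ 8719.7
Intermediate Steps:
Function('T')(K, B) = Add(2, Mul(B, K))
w = Rational(23330, 3) (w = Mul(Rational(5, 3), Mul(-2333, -2)) = Mul(Rational(5, 3), 4666) = Rational(23330, 3) ≈ 7776.7)
Add(w, Mul(-1, Function('T')(Mul(5, -7), 27))) = Add(Rational(23330, 3), Mul(-1, Add(2, Mul(27, Mul(5, -7))))) = Add(Rational(23330, 3), Mul(-1, Add(2, Mul(27, -35)))) = Add(Rational(23330, 3), Mul(-1, Add(2, -945))) = Add(Rational(23330, 3), Mul(-1, -943)) = Add(Rational(23330, 3), 943) = Rational(26159, 3)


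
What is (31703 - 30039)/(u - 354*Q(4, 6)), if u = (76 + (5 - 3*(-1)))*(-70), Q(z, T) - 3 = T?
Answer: -832/4533 ≈ -0.18354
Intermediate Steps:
Q(z, T) = 3 + T
u = -5880 (u = (76 + (5 + 3))*(-70) = (76 + 8)*(-70) = 84*(-70) = -5880)
(31703 - 30039)/(u - 354*Q(4, 6)) = (31703 - 30039)/(-5880 - 354*(3 + 6)) = 1664/(-5880 - 354*9) = 1664/(-5880 - 3186) = 1664/(-9066) = 1664*(-1/9066) = -832/4533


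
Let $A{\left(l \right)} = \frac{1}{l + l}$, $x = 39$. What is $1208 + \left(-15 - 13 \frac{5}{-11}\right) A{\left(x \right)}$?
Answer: $\frac{518182}{429} \approx 1207.9$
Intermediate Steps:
$A{\left(l \right)} = \frac{1}{2 l}$
$1208 + \left(-15 - 13 \frac{5}{-11}\right) A{\left(x \right)} = 1208 + \left(-15 - 13 \frac{5}{-11}\right) \frac{1}{2 \cdot 39} = 1208 + \left(-15 - 13 \cdot 5 \left(- \frac{1}{11}\right)\right) \frac{1}{2} \cdot \frac{1}{39} = 1208 + \left(-15 - - \frac{65}{11}\right) \frac{1}{78} = 1208 + \left(-15 + \frac{65}{11}\right) \frac{1}{78} = 1208 - \frac{50}{429} = \frac{518182}{429}$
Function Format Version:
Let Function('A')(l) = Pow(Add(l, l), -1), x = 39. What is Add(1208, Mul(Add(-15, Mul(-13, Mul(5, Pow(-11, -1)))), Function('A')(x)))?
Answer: Rational(518182, 429) ≈ 1207.9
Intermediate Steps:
Function('A')(l) = Mul(Rational(1, 2), Pow(l, -1)) (Function('A')(l) = Pow(Mul(2, l), -1) = Mul(Rational(1, 2), Pow(l, -1)))
Add(1208, Mul(Add(-15, Mul(-13, Mul(5, Pow(-11, -1)))), Function('A')(x))) = Add(1208, Mul(Add(-15, Mul(-13, Mul(5, Pow(-11, -1)))), Mul(Rational(1, 2), Pow(39, -1)))) = Add(1208, Mul(Add(-15, Mul(-13, Mul(5, Rational(-1, 11)))), Mul(Rational(1, 2), Rational(1, 39)))) = Add(1208, Mul(Add(-15, Mul(-13, Rational(-5, 11))), Rational(1, 78))) = Add(1208, Mul(Add(-15, Rational(65, 11)), Rational(1, 78))) = Add(1208, Mul(Rational(-100, 11), Rational(1, 78))) = Add(1208, Rational(-50, 429)) = Rational(518182, 429)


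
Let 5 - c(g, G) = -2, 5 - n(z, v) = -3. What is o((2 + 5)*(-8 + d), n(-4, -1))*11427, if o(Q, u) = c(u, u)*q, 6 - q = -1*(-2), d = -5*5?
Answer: 319956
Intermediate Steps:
n(z, v) = 8 (n(z, v) = 5 - 1*(-3) = 5 + 3 = 8)
c(g, G) = 7 (c(g, G) = 5 - 1*(-2) = 5 + 2 = 7)
d = -25
q = 4 (q = 6 - (-1)*(-2) = 6 - 1*2 = 6 - 2 = 4)
o(Q, u) = 28 (o(Q, u) = 7*4 = 28)
o((2 + 5)*(-8 + d), n(-4, -1))*11427 = 28*11427 = 319956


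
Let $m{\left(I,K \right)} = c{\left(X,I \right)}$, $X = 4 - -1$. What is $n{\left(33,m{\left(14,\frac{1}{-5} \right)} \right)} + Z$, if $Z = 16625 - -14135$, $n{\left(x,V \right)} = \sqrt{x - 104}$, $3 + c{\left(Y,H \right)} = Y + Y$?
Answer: $30760 + i \sqrt{71} \approx 30760.0 + 8.4261 i$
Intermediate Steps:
$X = 5$ ($X = 4 + 1 = 5$)
$c{\left(Y,H \right)} = -3 + 2 Y$ ($c{\left(Y,H \right)} = -3 + \left(Y + Y\right) = -3 + 2 Y$)
$m{\left(I,K \right)} = 7$ ($m{\left(I,K \right)} = -3 + 2 \cdot 5 = -3 + 10 = 7$)
$n{\left(x,V \right)} = \sqrt{-104 + x}$
$Z = 30760$ ($Z = 16625 + 14135 = 30760$)
$n{\left(33,m{\left(14,\frac{1}{-5} \right)} \right)} + Z = \sqrt{-104 + 33} + 30760 = \sqrt{-71} + 30760 = i \sqrt{71} + 30760 = 30760 + i \sqrt{71}$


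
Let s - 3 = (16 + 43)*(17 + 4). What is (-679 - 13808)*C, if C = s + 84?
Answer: -19209762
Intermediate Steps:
s = 1242 (s = 3 + (16 + 43)*(17 + 4) = 3 + 59*21 = 3 + 1239 = 1242)
C = 1326 (C = 1242 + 84 = 1326)
(-679 - 13808)*C = (-679 - 13808)*1326 = -14487*1326 = -19209762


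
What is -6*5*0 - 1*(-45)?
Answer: 45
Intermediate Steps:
-6*5*0 - 1*(-45) = -30*0 + 45 = 0 + 45 = 45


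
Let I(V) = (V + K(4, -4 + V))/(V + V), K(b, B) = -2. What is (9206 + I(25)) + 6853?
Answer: 802973/50 ≈ 16059.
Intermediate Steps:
I(V) = (-2 + V)/(2*V) (I(V) = (V - 2)/(V + V) = (-2 + V)/((2*V)) = (-2 + V)*(1/(2*V)) = (-2 + V)/(2*V))
(9206 + I(25)) + 6853 = (9206 + (½)*(-2 + 25)/25) + 6853 = (9206 + (½)*(1/25)*23) + 6853 = (9206 + 23/50) + 6853 = 460323/50 + 6853 = 802973/50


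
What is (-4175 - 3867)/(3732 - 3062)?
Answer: -4021/335 ≈ -12.003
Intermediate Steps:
(-4175 - 3867)/(3732 - 3062) = -8042/670 = -8042*1/670 = -4021/335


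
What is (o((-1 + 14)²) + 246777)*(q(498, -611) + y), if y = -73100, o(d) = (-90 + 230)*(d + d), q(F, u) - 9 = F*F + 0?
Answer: 51441388561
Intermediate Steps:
q(F, u) = 9 + F² (q(F, u) = 9 + (F*F + 0) = 9 + (F² + 0) = 9 + F²)
o(d) = 280*d (o(d) = 140*(2*d) = 280*d)
(o((-1 + 14)²) + 246777)*(q(498, -611) + y) = (280*(-1 + 14)² + 246777)*((9 + 498²) - 73100) = (280*13² + 246777)*((9 + 248004) - 73100) = (280*169 + 246777)*(248013 - 73100) = (47320 + 246777)*174913 = 294097*174913 = 51441388561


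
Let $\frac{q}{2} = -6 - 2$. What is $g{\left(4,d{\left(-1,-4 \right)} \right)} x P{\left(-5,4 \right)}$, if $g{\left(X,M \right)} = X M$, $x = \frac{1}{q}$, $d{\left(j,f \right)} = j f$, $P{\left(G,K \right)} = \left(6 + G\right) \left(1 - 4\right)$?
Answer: $3$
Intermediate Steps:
$P{\left(G,K \right)} = -18 - 3 G$ ($P{\left(G,K \right)} = \left(6 + G\right) \left(-3\right) = -18 - 3 G$)
$q = -16$ ($q = 2 \left(-6 - 2\right) = 2 \left(-8\right) = -16$)
$d{\left(j,f \right)} = f j$
$x = - \frac{1}{16}$ ($x = \frac{1}{-16} = - \frac{1}{16} \approx -0.0625$)
$g{\left(X,M \right)} = M X$
$g{\left(4,d{\left(-1,-4 \right)} \right)} x P{\left(-5,4 \right)} = \left(-4\right) \left(-1\right) 4 \left(- \frac{1}{16}\right) \left(-18 - -15\right) = 4 \cdot 4 \left(- \frac{1}{16}\right) \left(-18 + 15\right) = 16 \left(- \frac{1}{16}\right) \left(-3\right) = \left(-1\right) \left(-3\right) = 3$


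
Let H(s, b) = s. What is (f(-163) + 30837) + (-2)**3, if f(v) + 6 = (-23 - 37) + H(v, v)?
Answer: 30600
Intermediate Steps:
f(v) = -66 + v (f(v) = -6 + ((-23 - 37) + v) = -6 + (-60 + v) = -66 + v)
(f(-163) + 30837) + (-2)**3 = ((-66 - 163) + 30837) + (-2)**3 = (-229 + 30837) - 8 = 30608 - 8 = 30600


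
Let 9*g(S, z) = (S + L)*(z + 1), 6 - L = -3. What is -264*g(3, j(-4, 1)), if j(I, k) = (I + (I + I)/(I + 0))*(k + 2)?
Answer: 1760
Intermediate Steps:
L = 9 (L = 6 - 1*(-3) = 6 + 3 = 9)
j(I, k) = (2 + I)*(2 + k) (j(I, k) = (I + (2*I)/I)*(2 + k) = (I + 2)*(2 + k) = (2 + I)*(2 + k))
g(S, z) = (1 + z)*(9 + S)/9 (g(S, z) = ((S + 9)*(z + 1))/9 = ((9 + S)*(1 + z))/9 = ((1 + z)*(9 + S))/9 = (1 + z)*(9 + S)/9)
-264*g(3, j(-4, 1)) = -264*(1 + (4 + 2*(-4) + 2*1 - 4*1) + (⅑)*3 + (⅑)*3*(4 + 2*(-4) + 2*1 - 4*1)) = -264*(1 + (4 - 8 + 2 - 4) + ⅓ + (⅑)*3*(4 - 8 + 2 - 4)) = -264*(1 - 6 + ⅓ + (⅑)*3*(-6)) = -264*(1 - 6 + ⅓ - 2) = -264*(-20/3) = 1760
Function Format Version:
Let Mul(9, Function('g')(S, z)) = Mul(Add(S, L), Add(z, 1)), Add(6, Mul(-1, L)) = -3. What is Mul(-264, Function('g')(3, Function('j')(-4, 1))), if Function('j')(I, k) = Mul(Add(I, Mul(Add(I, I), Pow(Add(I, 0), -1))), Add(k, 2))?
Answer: 1760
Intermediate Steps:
L = 9 (L = Add(6, Mul(-1, -3)) = Add(6, 3) = 9)
Function('j')(I, k) = Mul(Add(2, I), Add(2, k)) (Function('j')(I, k) = Mul(Add(I, Mul(Mul(2, I), Pow(I, -1))), Add(2, k)) = Mul(Add(I, 2), Add(2, k)) = Mul(Add(2, I), Add(2, k)))
Function('g')(S, z) = Mul(Rational(1, 9), Add(1, z), Add(9, S)) (Function('g')(S, z) = Mul(Rational(1, 9), Mul(Add(S, 9), Add(z, 1))) = Mul(Rational(1, 9), Mul(Add(9, S), Add(1, z))) = Mul(Rational(1, 9), Mul(Add(1, z), Add(9, S))) = Mul(Rational(1, 9), Add(1, z), Add(9, S)))
Mul(-264, Function('g')(3, Function('j')(-4, 1))) = Mul(-264, Add(1, Add(4, Mul(2, -4), Mul(2, 1), Mul(-4, 1)), Mul(Rational(1, 9), 3), Mul(Rational(1, 9), 3, Add(4, Mul(2, -4), Mul(2, 1), Mul(-4, 1))))) = Mul(-264, Add(1, Add(4, -8, 2, -4), Rational(1, 3), Mul(Rational(1, 9), 3, Add(4, -8, 2, -4)))) = Mul(-264, Add(1, -6, Rational(1, 3), Mul(Rational(1, 9), 3, -6))) = Mul(-264, Add(1, -6, Rational(1, 3), -2)) = Mul(-264, Rational(-20, 3)) = 1760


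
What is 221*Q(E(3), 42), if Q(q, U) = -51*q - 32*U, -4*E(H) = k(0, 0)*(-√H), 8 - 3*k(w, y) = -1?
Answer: -297024 - 33813*√3/4 ≈ -3.1167e+5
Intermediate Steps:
k(w, y) = 3 (k(w, y) = 8/3 - ⅓*(-1) = 8/3 + ⅓ = 3)
E(H) = 3*√H/4 (E(H) = -3*(-√H)/4 = -(-3)*√H/4 = 3*√H/4)
221*Q(E(3), 42) = 221*(-153*√3/4 - 32*42) = 221*(-153*√3/4 - 1344) = 221*(-1344 - 153*√3/4) = -297024 - 33813*√3/4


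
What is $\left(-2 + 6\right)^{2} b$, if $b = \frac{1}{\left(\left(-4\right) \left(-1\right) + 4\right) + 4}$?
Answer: $\frac{4}{3} \approx 1.3333$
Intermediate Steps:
$b = \frac{1}{12}$ ($b = \frac{1}{\left(4 + 4\right) + 4} = \frac{1}{8 + 4} = \frac{1}{12} \approx 0.083333$)
$\left(-2 + 6\right)^{2} b = \left(-2 + 6\right)^{2} \cdot \frac{1}{12} = 4^{2} \cdot \frac{1}{12} = 16 \cdot \frac{1}{12} = \frac{4}{3}$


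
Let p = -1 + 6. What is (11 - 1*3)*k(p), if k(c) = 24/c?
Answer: 192/5 ≈ 38.400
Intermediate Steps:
p = 5
(11 - 1*3)*k(p) = (11 - 1*3)*(24/5) = (11 - 3)*(24*(⅕)) = 8*(24/5) = 192/5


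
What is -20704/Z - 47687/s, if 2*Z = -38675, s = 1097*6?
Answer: -1571747269/254558850 ≈ -6.1744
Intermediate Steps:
s = 6582
Z = -38675/2 (Z = (½)*(-38675) = -38675/2 ≈ -19338.)
-20704/Z - 47687/s = -20704/(-38675/2) - 47687/6582 = -20704*(-2/38675) - 47687*1/6582 = 41408/38675 - 47687/6582 = -1571747269/254558850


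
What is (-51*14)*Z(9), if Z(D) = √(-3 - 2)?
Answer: -714*I*√5 ≈ -1596.6*I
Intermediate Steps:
Z(D) = I*√5 (Z(D) = √(-5) = I*√5)
(-51*14)*Z(9) = (-51*14)*(I*√5) = -714*I*√5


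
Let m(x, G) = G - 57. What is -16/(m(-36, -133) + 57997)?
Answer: -16/57807 ≈ -0.00027678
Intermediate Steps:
m(x, G) = -57 + G
-16/(m(-36, -133) + 57997) = -16/((-57 - 133) + 57997) = -16/(-190 + 57997) = -16/57807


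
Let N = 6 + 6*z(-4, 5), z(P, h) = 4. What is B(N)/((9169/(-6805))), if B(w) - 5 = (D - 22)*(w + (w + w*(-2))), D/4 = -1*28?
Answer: -34025/9169 ≈ -3.7109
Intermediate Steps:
N = 30 (N = 6 + 6*4 = 6 + 24 = 30)
D = -112 (D = 4*(-1*28) = 4*(-28) = -112)
B(w) = 5 (B(w) = 5 + (-112 - 22)*(w + (w + w*(-2))) = 5 - 134*(w + (w - 2*w)) = 5 - 134*(w - w) = 5 - 134*0 = 5 + 0 = 5)
B(N)/((9169/(-6805))) = 5/((9169/(-6805))) = 5/((9169*(-1/6805))) = 5/(-9169/6805) = 5*(-6805/9169) = -34025/9169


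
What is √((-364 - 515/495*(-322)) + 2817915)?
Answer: √3068677865/33 ≈ 1678.7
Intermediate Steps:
√((-364 - 515/495*(-322)) + 2817915) = √((-364 - 515*1/495*(-322)) + 2817915) = √((-364 - 103/99*(-322)) + 2817915) = √((-364 + 33166/99) + 2817915) = √(-2870/99 + 2817915) = √(278970715/99) = √3068677865/33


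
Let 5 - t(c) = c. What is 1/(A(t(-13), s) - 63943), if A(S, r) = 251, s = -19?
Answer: -1/63692 ≈ -1.5701e-5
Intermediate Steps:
t(c) = 5 - c
1/(A(t(-13), s) - 63943) = 1/(251 - 63943) = 1/(-63692) = -1/63692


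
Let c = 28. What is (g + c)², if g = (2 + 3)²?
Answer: 2809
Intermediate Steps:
g = 25 (g = 5² = 25)
(g + c)² = (25 + 28)² = 53² = 2809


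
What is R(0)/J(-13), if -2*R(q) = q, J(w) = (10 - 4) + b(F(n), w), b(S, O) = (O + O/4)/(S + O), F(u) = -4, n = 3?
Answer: 0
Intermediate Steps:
b(S, O) = 5*O/(4*(O + S)) (b(S, O) = (O + O*(¼))/(O + S) = (O + O/4)/(O + S) = (5*O/4)/(O + S) = 5*O/(4*(O + S)))
J(w) = 6 + 5*w/(4*(-4 + w)) (J(w) = (10 - 4) + 5*w/(4*(w - 4)) = 6 + 5*w/(4*(-4 + w)))
R(q) = -q/2
R(0)/J(-13) = (-½*0)/(((-96 + 29*(-13))/(4*(-4 - 13)))) = 0/(((¼)*(-96 - 377)/(-17))) = 0/(((¼)*(-1/17)*(-473))) = 0/(473/68) = 0*(68/473) = 0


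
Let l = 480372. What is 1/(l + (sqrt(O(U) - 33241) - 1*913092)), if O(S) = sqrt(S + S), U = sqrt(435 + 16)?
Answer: -1/(432720 - I*sqrt(33241 - sqrt(2)*451**(1/4))) ≈ -2.311e-6 - 9.736e-10*I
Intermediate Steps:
U = sqrt(451) ≈ 21.237
O(S) = sqrt(2)*sqrt(S) (O(S) = sqrt(2*S) = sqrt(2)*sqrt(S))
1/(l + (sqrt(O(U) - 33241) - 1*913092)) = 1/(480372 + (sqrt(sqrt(2)*sqrt(sqrt(451)) - 33241) - 1*913092)) = 1/(480372 + (sqrt(sqrt(2)*451**(1/4) - 33241) - 913092)) = 1/(480372 + (sqrt(-33241 + sqrt(2)*451**(1/4)) - 913092)) = 1/(480372 + (-913092 + sqrt(-33241 + sqrt(2)*451**(1/4)))) = 1/(-432720 + sqrt(-33241 + sqrt(2)*451**(1/4)))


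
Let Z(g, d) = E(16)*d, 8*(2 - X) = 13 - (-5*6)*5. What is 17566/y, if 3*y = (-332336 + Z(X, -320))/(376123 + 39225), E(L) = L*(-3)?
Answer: -2736001113/39622 ≈ -69053.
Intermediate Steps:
E(L) = -3*L
X = -147/8 (X = 2 - (13 - (-5*6)*5)/8 = 2 - (13 - (-30)*5)/8 = 2 - (13 - 1*(-150))/8 = 2 - (13 + 150)/8 = 2 - ⅛*163 = 2 - 163/8 = -147/8 ≈ -18.375)
Z(g, d) = -48*d (Z(g, d) = (-3*16)*d = -48*d)
y = -79244/311511 (y = ((-332336 - 48*(-320))/(376123 + 39225))/3 = ((-332336 + 15360)/415348)/3 = (-316976*1/415348)/3 = (⅓)*(-79244/103837) = -79244/311511 ≈ -0.25439)
17566/y = 17566/(-79244/311511) = 17566*(-311511/79244) = -2736001113/39622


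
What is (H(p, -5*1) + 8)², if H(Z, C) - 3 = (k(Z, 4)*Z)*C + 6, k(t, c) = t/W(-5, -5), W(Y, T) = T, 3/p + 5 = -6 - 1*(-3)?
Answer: 1203409/4096 ≈ 293.80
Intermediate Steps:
p = -3/8 (p = 3/(-5 + (-6 - 1*(-3))) = 3/(-5 + (-6 + 3)) = 3/(-5 - 3) = 3/(-8) = 3*(-⅛) = -3/8 ≈ -0.37500)
k(t, c) = -t/5 (k(t, c) = t/(-5) = t*(-⅕) = -t/5)
H(Z, C) = 9 - C*Z²/5 (H(Z, C) = 3 + (((-Z/5)*Z)*C + 6) = 3 + ((-Z²/5)*C + 6) = 3 + (-C*Z²/5 + 6) = 3 + (6 - C*Z²/5) = 9 - C*Z²/5)
(H(p, -5*1) + 8)² = ((9 - (-5*1)*(-3/8)²/5) + 8)² = ((9 - ⅕*(-5)*9/64) + 8)² = ((9 + 9/64) + 8)² = (585/64 + 8)² = (1097/64)² = 1203409/4096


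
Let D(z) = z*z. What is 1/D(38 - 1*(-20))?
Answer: 1/3364 ≈ 0.00029727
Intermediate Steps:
D(z) = z²
1/D(38 - 1*(-20)) = 1/((38 - 1*(-20))²) = 1/((38 + 20)²) = 1/(58²) = 1/3364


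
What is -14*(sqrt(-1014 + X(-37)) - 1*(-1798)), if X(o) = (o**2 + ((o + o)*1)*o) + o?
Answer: -25172 - 56*sqrt(191) ≈ -25946.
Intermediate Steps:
X(o) = o + 3*o**2 (X(o) = (o**2 + ((2*o)*1)*o) + o = (o**2 + (2*o)*o) + o = (o**2 + 2*o**2) + o = 3*o**2 + o = o + 3*o**2)
-14*(sqrt(-1014 + X(-37)) - 1*(-1798)) = -14*(sqrt(-1014 - 37*(1 + 3*(-37))) - 1*(-1798)) = -14*(sqrt(-1014 - 37*(1 - 111)) + 1798) = -14*(sqrt(-1014 - 37*(-110)) + 1798) = -14*(sqrt(-1014 + 4070) + 1798) = -14*(sqrt(3056) + 1798) = -14*(4*sqrt(191) + 1798) = -14*(1798 + 4*sqrt(191)) = -25172 - 56*sqrt(191)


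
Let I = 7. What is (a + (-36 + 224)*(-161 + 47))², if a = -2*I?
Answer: 459930916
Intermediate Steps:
a = -14 (a = -2*7 = -14)
(a + (-36 + 224)*(-161 + 47))² = (-14 + (-36 + 224)*(-161 + 47))² = (-14 + 188*(-114))² = (-14 - 21432)² = (-21446)² = 459930916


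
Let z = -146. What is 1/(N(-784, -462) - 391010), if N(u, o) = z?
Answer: -1/391156 ≈ -2.5565e-6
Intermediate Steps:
N(u, o) = -146
1/(N(-784, -462) - 391010) = 1/(-146 - 391010) = 1/(-391156) = -1/391156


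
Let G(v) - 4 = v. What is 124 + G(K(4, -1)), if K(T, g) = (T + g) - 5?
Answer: 126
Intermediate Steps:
K(T, g) = -5 + T + g
G(v) = 4 + v
124 + G(K(4, -1)) = 124 + (4 + (-5 + 4 - 1)) = 124 + (4 - 2) = 124 + 2 = 126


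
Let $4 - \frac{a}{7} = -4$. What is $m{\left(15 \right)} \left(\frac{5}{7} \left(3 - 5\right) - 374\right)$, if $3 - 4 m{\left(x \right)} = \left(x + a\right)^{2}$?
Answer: $\frac{3309966}{7} \approx 4.7285 \cdot 10^{5}$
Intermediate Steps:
$a = 56$ ($a = 28 - -28 = 28 + 28 = 56$)
$m{\left(x \right)} = \frac{3}{4} - \frac{\left(56 + x\right)^{2}}{4}$ ($m{\left(x \right)} = \frac{3}{4} - \frac{\left(x + 56\right)^{2}}{4} = \frac{3}{4} - \frac{\left(56 + x\right)^{2}}{4}$)
$m{\left(15 \right)} \left(\frac{5}{7} \left(3 - 5\right) - 374\right) = \left(\frac{3}{4} - \frac{\left(56 + 15\right)^{2}}{4}\right) \left(\frac{5}{7} \left(3 - 5\right) - 374\right) = \left(\frac{3}{4} - \frac{71^{2}}{4}\right) \left(5 \cdot \frac{1}{7} \left(-2\right) - 374\right) = \left(\frac{3}{4} - \frac{5041}{4}\right) \left(\frac{5}{7} \left(-2\right) - 374\right) = \left(\frac{3}{4} - \frac{5041}{4}\right) \left(- \frac{10}{7} - 374\right) = \left(- \frac{2519}{2}\right) \left(- \frac{2628}{7}\right) = \frac{3309966}{7}$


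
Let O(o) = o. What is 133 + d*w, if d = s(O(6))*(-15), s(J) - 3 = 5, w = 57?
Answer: -6707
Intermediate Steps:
s(J) = 8 (s(J) = 3 + 5 = 8)
d = -120 (d = 8*(-15) = -120)
133 + d*w = 133 - 120*57 = 133 - 6840 = -6707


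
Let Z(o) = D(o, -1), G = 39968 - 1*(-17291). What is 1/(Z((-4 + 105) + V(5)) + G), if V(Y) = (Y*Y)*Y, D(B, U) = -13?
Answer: 1/57246 ≈ 1.7468e-5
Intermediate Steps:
V(Y) = Y**3 (V(Y) = Y**2*Y = Y**3)
G = 57259 (G = 39968 + 17291 = 57259)
Z(o) = -13
1/(Z((-4 + 105) + V(5)) + G) = 1/(-13 + 57259) = 1/57246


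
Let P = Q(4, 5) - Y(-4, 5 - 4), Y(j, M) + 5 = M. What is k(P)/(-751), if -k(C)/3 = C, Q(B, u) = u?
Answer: 27/751 ≈ 0.035952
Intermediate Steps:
Y(j, M) = -5 + M
P = 9 (P = 5 - (-5 + (5 - 4)) = 5 - (-5 + 1) = 5 - 1*(-4) = 5 + 4 = 9)
k(C) = -3*C
k(P)/(-751) = -3*9/(-751) = -27*(-1/751) = 27/751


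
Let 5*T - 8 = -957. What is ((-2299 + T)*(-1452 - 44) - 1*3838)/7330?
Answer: 9298517/18325 ≈ 507.42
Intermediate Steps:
T = -949/5 (T = 8/5 + (⅕)*(-957) = 8/5 - 957/5 = -949/5 ≈ -189.80)
((-2299 + T)*(-1452 - 44) - 1*3838)/7330 = ((-2299 - 949/5)*(-1452 - 44) - 1*3838)/7330 = (-12444/5*(-1496) - 3838)*(1/7330) = (18616224/5 - 3838)*(1/7330) = (18597034/5)*(1/7330) = 9298517/18325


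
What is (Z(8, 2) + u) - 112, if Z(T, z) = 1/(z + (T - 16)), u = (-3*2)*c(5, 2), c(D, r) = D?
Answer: -853/6 ≈ -142.17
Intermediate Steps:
u = -30 (u = -3*2*5 = -6*5 = -30)
Z(T, z) = 1/(-16 + T + z) (Z(T, z) = 1/(z + (-16 + T)) = 1/(-16 + T + z))
(Z(8, 2) + u) - 112 = (1/(-16 + 8 + 2) - 30) - 112 = (1/(-6) - 30) - 112 = (-⅙ - 30) - 112 = -181/6 - 112 = -853/6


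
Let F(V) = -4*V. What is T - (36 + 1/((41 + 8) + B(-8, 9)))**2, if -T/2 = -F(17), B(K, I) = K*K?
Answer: -18293345/12769 ≈ -1432.6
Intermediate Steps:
B(K, I) = K**2
T = -136 (T = -(-2)*(-4*17) = -(-2)*(-68) = -2*68 = -136)
T - (36 + 1/((41 + 8) + B(-8, 9)))**2 = -136 - (36 + 1/((41 + 8) + (-8)**2))**2 = -136 - (36 + 1/(49 + 64))**2 = -136 - (36 + 1/113)**2 = -136 - (4069/113)**2 = -136 - 1*16556761/12769 = -136 - 16556761/12769 = -18293345/12769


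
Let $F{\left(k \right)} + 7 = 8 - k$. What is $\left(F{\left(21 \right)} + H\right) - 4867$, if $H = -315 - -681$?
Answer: $-4521$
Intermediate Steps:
$H = 366$ ($H = -315 + 681 = 366$)
$F{\left(k \right)} = 1 - k$ ($F{\left(k \right)} = -7 - \left(-8 + k\right) = 1 - k$)
$\left(F{\left(21 \right)} + H\right) - 4867 = \left(\left(1 - 21\right) + 366\right) - 4867 = \left(-20 + 366\right) - 4867 = 346 - 4867 = -4521$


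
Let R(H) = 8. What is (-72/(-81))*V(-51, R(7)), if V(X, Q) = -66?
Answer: -176/3 ≈ -58.667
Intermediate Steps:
(-72/(-81))*V(-51, R(7)) = -72/(-81)*(-66) = -72*(-1/81)*(-66) = (8/9)*(-66) = -176/3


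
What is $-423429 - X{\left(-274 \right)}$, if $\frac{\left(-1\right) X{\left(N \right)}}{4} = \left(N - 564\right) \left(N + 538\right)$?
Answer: $-1308357$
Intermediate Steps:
$X{\left(N \right)} = - 4 \left(-564 + N\right) \left(538 + N\right)$ ($X{\left(N \right)} = - 4 \left(N - 564\right) \left(N + 538\right) = - 4 \left(-564 + N\right) \left(538 + N\right)$)
$-423429 - X{\left(-274 \right)} = -423429 - \left(1213728 - 4 \left(-274\right)^{2} + 104 \left(-274\right)\right) = -423429 - \left(1213728 - 300304 - 28496\right) = -423429 - 884928 = -1308357$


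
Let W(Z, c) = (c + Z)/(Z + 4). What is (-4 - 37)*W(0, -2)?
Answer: 41/2 ≈ 20.500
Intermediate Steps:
W(Z, c) = (Z + c)/(4 + Z)
(-4 - 37)*W(0, -2) = (-4 - 37)*((0 - 2)/(4 + 0)) = -41*(-2)/4 = -41*(-1/2) = 41/2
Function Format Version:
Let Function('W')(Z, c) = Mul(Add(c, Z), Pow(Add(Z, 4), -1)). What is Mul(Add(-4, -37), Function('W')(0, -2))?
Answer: Rational(41, 2) ≈ 20.500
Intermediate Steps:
Function('W')(Z, c) = Mul(Pow(Add(4, Z), -1), Add(Z, c)) (Function('W')(Z, c) = Mul(Add(Z, c), Pow(Add(4, Z), -1)) = Mul(Pow(Add(4, Z), -1), Add(Z, c)))
Mul(Add(-4, -37), Function('W')(0, -2)) = Mul(Add(-4, -37), Mul(Pow(Add(4, 0), -1), Add(0, -2))) = Mul(-41, Mul(Pow(4, -1), -2)) = Mul(-41, Mul(Rational(1, 4), -2)) = Mul(-41, Rational(-1, 2)) = Rational(41, 2)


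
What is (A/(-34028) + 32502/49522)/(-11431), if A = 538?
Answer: -269833805/4815693448874 ≈ -5.6032e-5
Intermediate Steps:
(A/(-34028) + 32502/49522)/(-11431) = (538/(-34028) + 32502/49522)/(-11431) = (538*(-1/34028) + 32502*(1/49522))*(-1/11431) = (-269/17014 + 16251/24761)*(-1/11431) = (269833805/421283654)*(-1/11431) = -269833805/4815693448874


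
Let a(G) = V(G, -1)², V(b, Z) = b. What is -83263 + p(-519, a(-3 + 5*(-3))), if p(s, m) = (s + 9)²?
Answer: 176837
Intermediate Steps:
a(G) = G²
p(s, m) = (9 + s)²
-83263 + p(-519, a(-3 + 5*(-3))) = -83263 + (9 - 519)² = -83263 + (-510)² = -83263 + 260100 = 176837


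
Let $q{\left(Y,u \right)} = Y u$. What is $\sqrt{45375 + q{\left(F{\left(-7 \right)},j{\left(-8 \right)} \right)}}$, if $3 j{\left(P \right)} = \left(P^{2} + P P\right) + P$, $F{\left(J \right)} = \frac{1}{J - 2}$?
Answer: $\frac{\sqrt{408335}}{3} \approx 213.0$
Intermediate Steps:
$F{\left(J \right)} = \frac{1}{-2 + J}$
$j{\left(P \right)} = \frac{P}{3} + \frac{2 P^{2}}{3}$ ($j{\left(P \right)} = \frac{\left(P^{2} + P P\right) + P}{3} = \frac{\left(P^{2} + P^{2}\right) + P}{3} = \frac{2 P^{2} + P}{3} = \frac{P + 2 P^{2}}{3} = \frac{P}{3} + \frac{2 P^{2}}{3}$)
$\sqrt{45375 + q{\left(F{\left(-7 \right)},j{\left(-8 \right)} \right)}} = \sqrt{45375 + \frac{\frac{1}{3} \left(-8\right) \left(1 + 2 \left(-8\right)\right)}{-2 - 7}} = \sqrt{45375 + \frac{\frac{1}{3} \left(-8\right) \left(1 - 16\right)}{-9}} = \sqrt{45375 - \frac{\frac{1}{3} \left(-8\right) \left(-15\right)}{9}} = \sqrt{45375 - \frac{40}{9}} = \sqrt{\frac{408335}{9}} = \frac{\sqrt{408335}}{3}$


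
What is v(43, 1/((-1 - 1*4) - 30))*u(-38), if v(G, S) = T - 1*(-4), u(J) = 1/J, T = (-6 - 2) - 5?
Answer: 9/38 ≈ 0.23684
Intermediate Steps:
T = -13 (T = -8 - 5 = -13)
v(G, S) = -9 (v(G, S) = -13 - 1*(-4) = -13 + 4 = -9)
v(43, 1/((-1 - 1*4) - 30))*u(-38) = -9/(-38) = -9*(-1/38) = 9/38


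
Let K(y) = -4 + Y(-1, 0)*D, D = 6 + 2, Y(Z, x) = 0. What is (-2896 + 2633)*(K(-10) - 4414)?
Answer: 1161934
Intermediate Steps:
D = 8
K(y) = -4 (K(y) = -4 + 0*8 = -4 + 0 = -4)
(-2896 + 2633)*(K(-10) - 4414) = (-2896 + 2633)*(-4 - 4414) = -263*(-4418) = 1161934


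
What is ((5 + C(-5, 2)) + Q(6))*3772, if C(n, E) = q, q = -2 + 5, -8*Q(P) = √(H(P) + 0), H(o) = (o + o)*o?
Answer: 30176 - 2829*√2 ≈ 26175.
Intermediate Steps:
H(o) = 2*o² (H(o) = (2*o)*o = 2*o²)
Q(P) = -√2*√(P²)/8 (Q(P) = -√(2*P² + 0)/8 = -√2*√(P²)/8)
q = 3
C(n, E) = 3
((5 + C(-5, 2)) + Q(6))*3772 = ((5 + 3) - √2*√(6²)/8)*3772 = (8 - √2*√36/8)*3772 = (8 - ⅛*√2*6)*3772 = (8 - 3*√2/4)*3772 = 30176 - 2829*√2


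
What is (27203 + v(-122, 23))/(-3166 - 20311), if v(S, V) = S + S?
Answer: -26959/23477 ≈ -1.1483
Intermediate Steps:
v(S, V) = 2*S
(27203 + v(-122, 23))/(-3166 - 20311) = (27203 + 2*(-122))/(-3166 - 20311) = (27203 - 244)/(-23477) = 26959*(-1/23477) = -26959/23477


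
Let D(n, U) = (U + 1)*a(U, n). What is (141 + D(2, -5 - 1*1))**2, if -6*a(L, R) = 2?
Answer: 183184/9 ≈ 20354.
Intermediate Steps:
a(L, R) = -1/3 (a(L, R) = -1/6*2 = -1/3)
D(n, U) = -1/3 - U/3 (D(n, U) = (U + 1)*(-1/3) = (1 + U)*(-1/3) = -1/3 - U/3)
(141 + D(2, -5 - 1*1))**2 = (141 + (-1/3 - (-5 - 1*1)/3))**2 = (141 + (-1/3 - (-5 - 1)/3))**2 = (141 + (-1/3 - 1/3*(-6)))**2 = (141 + (-1/3 + 2))**2 = (141 + 5/3)**2 = (428/3)**2 = 183184/9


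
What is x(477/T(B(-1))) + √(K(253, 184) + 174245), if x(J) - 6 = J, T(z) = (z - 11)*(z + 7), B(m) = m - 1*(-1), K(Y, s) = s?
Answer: -15/77 + 3*√19381 ≈ 417.45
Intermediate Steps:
B(m) = 1 + m (B(m) = m + 1 = 1 + m)
T(z) = (-11 + z)*(7 + z)
x(J) = 6 + J
x(477/T(B(-1))) + √(K(253, 184) + 174245) = (6 + 477/(-77 + (1 - 1)² - 4*(1 - 1))) + √(184 + 174245) = (6 + 477/(-77 + 0² - 4*0)) + √174429 = (6 + 477/(-77 + 0 + 0)) + 3*√19381 = (6 + 477/(-77)) + 3*√19381 = (6 + 477*(-1/77)) + 3*√19381 = (6 - 477/77) + 3*√19381 = -15/77 + 3*√19381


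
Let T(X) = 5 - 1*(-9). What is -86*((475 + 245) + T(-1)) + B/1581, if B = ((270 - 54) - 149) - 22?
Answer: -33266333/527 ≈ -63124.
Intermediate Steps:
T(X) = 14 (T(X) = 5 + 9 = 14)
B = 45 (B = (216 - 149) - 22 = 67 - 22 = 45)
-86*((475 + 245) + T(-1)) + B/1581 = -86*((475 + 245) + 14) + 45/1581 = -86*(720 + 14) + 45*(1/1581) = -86*734 + 15/527 = -63124 + 15/527 = -33266333/527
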